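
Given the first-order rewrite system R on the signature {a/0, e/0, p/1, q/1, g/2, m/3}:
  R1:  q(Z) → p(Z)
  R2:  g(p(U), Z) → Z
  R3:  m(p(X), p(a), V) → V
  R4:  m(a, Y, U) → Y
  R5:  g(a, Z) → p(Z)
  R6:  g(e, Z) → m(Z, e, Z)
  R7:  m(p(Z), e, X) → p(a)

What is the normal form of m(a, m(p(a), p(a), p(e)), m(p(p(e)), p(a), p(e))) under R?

1. m(a, m(p(a), p(a), p(e)), m(p(p(e)), p(a), p(e)))  →  m(p(a), p(a), p(e))   [R4 at ε]
2. m(p(a), p(a), p(e))  →  p(e)   [R3 at ε]

p(e)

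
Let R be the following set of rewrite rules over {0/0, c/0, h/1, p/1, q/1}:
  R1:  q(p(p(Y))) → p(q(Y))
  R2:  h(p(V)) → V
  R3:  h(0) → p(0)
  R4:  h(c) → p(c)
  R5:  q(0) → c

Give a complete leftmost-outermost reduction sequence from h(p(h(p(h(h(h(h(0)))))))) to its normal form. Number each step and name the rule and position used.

0

1. h(p(h(p(h(h(h(h(0))))))))  →  h(p(h(h(h(h(0))))))   [R2 at ε]
2. h(p(h(h(h(h(0))))))  →  h(h(h(h(0))))   [R2 at ε]
3. h(h(h(h(0))))  →  h(h(h(p(0))))   [R3 at 1.1.1]
4. h(h(h(p(0))))  →  h(h(0))   [R2 at 1.1]
5. h(h(0))  →  h(p(0))   [R3 at 1]
6. h(p(0))  →  0   [R2 at ε]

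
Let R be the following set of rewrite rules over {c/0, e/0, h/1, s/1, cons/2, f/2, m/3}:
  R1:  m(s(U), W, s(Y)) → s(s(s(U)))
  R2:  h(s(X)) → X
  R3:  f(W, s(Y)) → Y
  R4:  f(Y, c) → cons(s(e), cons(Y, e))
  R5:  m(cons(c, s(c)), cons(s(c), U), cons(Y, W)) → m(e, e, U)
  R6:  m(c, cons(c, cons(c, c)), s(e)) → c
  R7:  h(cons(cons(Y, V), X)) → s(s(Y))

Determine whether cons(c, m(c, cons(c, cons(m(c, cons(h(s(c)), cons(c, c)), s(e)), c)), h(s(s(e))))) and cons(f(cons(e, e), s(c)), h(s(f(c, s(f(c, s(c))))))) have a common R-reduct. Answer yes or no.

yes — NF(t₁) = cons(c, c), NF(t₂) = cons(c, c)

Reduce t₁ = cons(c, m(c, cons(c, cons(m(c, cons(h(s(c)), cons(c, c)), s(e)), c)), h(s(s(e))))):
1. cons(c, m(c, cons(c, cons(m(c, cons(h(s(c)), cons(c, c)), s(e)), c)), h(s(s(e)))))  →  cons(c, m(c, cons(c, cons(m(c, cons(c, cons(c, c)), s(e)), c)), h(s(s(e)))))   [R2 at 2.2.2.1.2.1]
2. cons(c, m(c, cons(c, cons(m(c, cons(c, cons(c, c)), s(e)), c)), h(s(s(e)))))  →  cons(c, m(c, cons(c, cons(c, c)), h(s(s(e)))))   [R6 at 2.2.2.1]
3. cons(c, m(c, cons(c, cons(c, c)), h(s(s(e)))))  →  cons(c, m(c, cons(c, cons(c, c)), s(e)))   [R2 at 2.3]
4. cons(c, m(c, cons(c, cons(c, c)), s(e)))  →  cons(c, c)   [R6 at 2]

Reduce t₂ = cons(f(cons(e, e), s(c)), h(s(f(c, s(f(c, s(c))))))):
1. cons(f(cons(e, e), s(c)), h(s(f(c, s(f(c, s(c)))))))  →  cons(c, h(s(f(c, s(f(c, s(c)))))))   [R3 at 1]
2. cons(c, h(s(f(c, s(f(c, s(c)))))))  →  cons(c, f(c, s(f(c, s(c)))))   [R2 at 2]
3. cons(c, f(c, s(f(c, s(c)))))  →  cons(c, f(c, s(c)))   [R3 at 2]
4. cons(c, f(c, s(c)))  →  cons(c, c)   [R3 at 2]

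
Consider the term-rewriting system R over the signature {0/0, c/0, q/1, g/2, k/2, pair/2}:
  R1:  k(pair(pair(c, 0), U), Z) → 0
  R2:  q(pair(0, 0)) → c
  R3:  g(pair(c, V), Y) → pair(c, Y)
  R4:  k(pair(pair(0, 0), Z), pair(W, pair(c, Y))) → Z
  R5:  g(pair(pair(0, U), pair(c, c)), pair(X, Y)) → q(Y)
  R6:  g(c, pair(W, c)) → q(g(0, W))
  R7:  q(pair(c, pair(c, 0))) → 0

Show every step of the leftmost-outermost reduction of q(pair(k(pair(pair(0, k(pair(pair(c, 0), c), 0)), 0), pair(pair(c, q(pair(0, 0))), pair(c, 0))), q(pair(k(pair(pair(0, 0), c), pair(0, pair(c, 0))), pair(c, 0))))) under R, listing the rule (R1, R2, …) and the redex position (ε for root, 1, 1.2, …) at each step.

c

1. q(pair(k(pair(pair(0, k(pair(pair(c, 0), c), 0)), 0), pair(pair(c, q(pair(0, 0))), pair(c, 0))), q(pair(k(pair(pair(0, 0), c), pair(0, pair(c, 0))), pair(c, 0)))))  →  q(pair(k(pair(pair(0, 0), 0), pair(pair(c, q(pair(0, 0))), pair(c, 0))), q(pair(k(pair(pair(0, 0), c), pair(0, pair(c, 0))), pair(c, 0)))))   [R1 at 1.1.1.1.2]
2. q(pair(k(pair(pair(0, 0), 0), pair(pair(c, q(pair(0, 0))), pair(c, 0))), q(pair(k(pair(pair(0, 0), c), pair(0, pair(c, 0))), pair(c, 0)))))  →  q(pair(0, q(pair(k(pair(pair(0, 0), c), pair(0, pair(c, 0))), pair(c, 0)))))   [R4 at 1.1]
3. q(pair(0, q(pair(k(pair(pair(0, 0), c), pair(0, pair(c, 0))), pair(c, 0)))))  →  q(pair(0, q(pair(c, pair(c, 0)))))   [R4 at 1.2.1.1]
4. q(pair(0, q(pair(c, pair(c, 0)))))  →  q(pair(0, 0))   [R7 at 1.2]
5. q(pair(0, 0))  →  c   [R2 at ε]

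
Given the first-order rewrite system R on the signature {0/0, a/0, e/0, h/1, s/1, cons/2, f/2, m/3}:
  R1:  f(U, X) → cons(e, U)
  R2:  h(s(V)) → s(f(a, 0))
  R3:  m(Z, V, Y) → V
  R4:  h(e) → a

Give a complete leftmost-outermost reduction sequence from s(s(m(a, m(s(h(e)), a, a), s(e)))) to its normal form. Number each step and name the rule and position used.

1. s(s(m(a, m(s(h(e)), a, a), s(e))))  →  s(s(m(s(h(e)), a, a)))   [R3 at 1.1]
2. s(s(m(s(h(e)), a, a)))  →  s(s(a))   [R3 at 1.1]

s(s(a))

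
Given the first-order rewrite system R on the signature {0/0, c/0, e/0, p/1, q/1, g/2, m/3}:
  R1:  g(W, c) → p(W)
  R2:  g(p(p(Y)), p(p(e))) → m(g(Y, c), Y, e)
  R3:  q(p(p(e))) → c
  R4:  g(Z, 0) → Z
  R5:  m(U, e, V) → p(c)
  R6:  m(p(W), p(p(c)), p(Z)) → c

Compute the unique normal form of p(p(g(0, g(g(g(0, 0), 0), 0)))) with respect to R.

1. p(p(g(0, g(g(g(0, 0), 0), 0))))  →  p(p(g(0, g(g(0, 0), 0))))   [R4 at 1.1.2]
2. p(p(g(0, g(g(0, 0), 0))))  →  p(p(g(0, g(0, 0))))   [R4 at 1.1.2]
3. p(p(g(0, g(0, 0))))  →  p(p(g(0, 0)))   [R4 at 1.1.2]
4. p(p(g(0, 0)))  →  p(p(0))   [R4 at 1.1]

p(p(0))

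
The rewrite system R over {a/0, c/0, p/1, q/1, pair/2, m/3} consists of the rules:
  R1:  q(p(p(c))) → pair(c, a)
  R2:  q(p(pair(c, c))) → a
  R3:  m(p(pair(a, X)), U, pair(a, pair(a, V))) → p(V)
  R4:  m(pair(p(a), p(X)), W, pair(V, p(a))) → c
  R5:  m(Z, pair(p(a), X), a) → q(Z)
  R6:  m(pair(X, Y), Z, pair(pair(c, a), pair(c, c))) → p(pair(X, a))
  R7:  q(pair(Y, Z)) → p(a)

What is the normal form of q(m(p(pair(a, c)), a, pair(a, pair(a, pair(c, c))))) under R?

1. q(m(p(pair(a, c)), a, pair(a, pair(a, pair(c, c)))))  →  q(p(pair(c, c)))   [R3 at 1]
2. q(p(pair(c, c)))  →  a   [R2 at ε]

a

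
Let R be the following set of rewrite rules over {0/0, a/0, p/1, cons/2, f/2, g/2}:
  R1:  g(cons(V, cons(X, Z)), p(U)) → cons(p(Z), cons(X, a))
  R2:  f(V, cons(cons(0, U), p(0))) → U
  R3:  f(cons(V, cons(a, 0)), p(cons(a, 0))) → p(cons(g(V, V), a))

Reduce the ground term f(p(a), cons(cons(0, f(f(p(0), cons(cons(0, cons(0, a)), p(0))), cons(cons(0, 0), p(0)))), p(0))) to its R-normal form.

1. f(p(a), cons(cons(0, f(f(p(0), cons(cons(0, cons(0, a)), p(0))), cons(cons(0, 0), p(0)))), p(0)))  →  f(f(p(0), cons(cons(0, cons(0, a)), p(0))), cons(cons(0, 0), p(0)))   [R2 at ε]
2. f(f(p(0), cons(cons(0, cons(0, a)), p(0))), cons(cons(0, 0), p(0)))  →  0   [R2 at ε]

0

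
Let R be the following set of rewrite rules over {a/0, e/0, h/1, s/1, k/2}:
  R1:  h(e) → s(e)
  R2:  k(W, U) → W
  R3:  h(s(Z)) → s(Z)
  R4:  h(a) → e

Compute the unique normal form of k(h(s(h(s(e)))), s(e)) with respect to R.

1. k(h(s(h(s(e)))), s(e))  →  h(s(h(s(e))))   [R2 at ε]
2. h(s(h(s(e))))  →  s(h(s(e)))   [R3 at ε]
3. s(h(s(e)))  →  s(s(e))   [R3 at 1]

s(s(e))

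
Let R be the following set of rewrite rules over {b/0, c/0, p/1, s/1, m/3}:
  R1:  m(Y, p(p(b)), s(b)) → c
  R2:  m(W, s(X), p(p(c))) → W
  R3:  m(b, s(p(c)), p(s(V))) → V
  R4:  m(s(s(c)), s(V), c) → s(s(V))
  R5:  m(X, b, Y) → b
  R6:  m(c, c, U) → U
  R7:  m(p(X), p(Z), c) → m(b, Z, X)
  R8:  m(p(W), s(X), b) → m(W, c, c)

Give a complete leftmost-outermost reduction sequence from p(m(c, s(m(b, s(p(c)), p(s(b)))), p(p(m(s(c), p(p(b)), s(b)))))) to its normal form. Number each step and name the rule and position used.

1. p(m(c, s(m(b, s(p(c)), p(s(b)))), p(p(m(s(c), p(p(b)), s(b))))))  →  p(m(c, s(b), p(p(m(s(c), p(p(b)), s(b))))))   [R3 at 1.2.1]
2. p(m(c, s(b), p(p(m(s(c), p(p(b)), s(b))))))  →  p(m(c, s(b), p(p(c))))   [R1 at 1.3.1.1]
3. p(m(c, s(b), p(p(c))))  →  p(c)   [R2 at 1]

p(c)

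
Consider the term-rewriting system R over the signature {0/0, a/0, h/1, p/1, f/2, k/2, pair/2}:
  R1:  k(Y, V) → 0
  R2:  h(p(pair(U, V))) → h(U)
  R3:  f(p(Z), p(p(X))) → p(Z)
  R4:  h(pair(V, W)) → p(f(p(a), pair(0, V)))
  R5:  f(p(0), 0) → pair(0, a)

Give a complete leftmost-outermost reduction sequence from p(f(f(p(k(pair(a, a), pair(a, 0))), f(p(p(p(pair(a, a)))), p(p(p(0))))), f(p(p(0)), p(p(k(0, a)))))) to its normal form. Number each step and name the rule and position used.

1. p(f(f(p(k(pair(a, a), pair(a, 0))), f(p(p(p(pair(a, a)))), p(p(p(0))))), f(p(p(0)), p(p(k(0, a))))))  →  p(f(f(p(0), f(p(p(p(pair(a, a)))), p(p(p(0))))), f(p(p(0)), p(p(k(0, a))))))   [R1 at 1.1.1.1]
2. p(f(f(p(0), f(p(p(p(pair(a, a)))), p(p(p(0))))), f(p(p(0)), p(p(k(0, a))))))  →  p(f(f(p(0), p(p(p(pair(a, a))))), f(p(p(0)), p(p(k(0, a))))))   [R3 at 1.1.2]
3. p(f(f(p(0), p(p(p(pair(a, a))))), f(p(p(0)), p(p(k(0, a))))))  →  p(f(p(0), f(p(p(0)), p(p(k(0, a))))))   [R3 at 1.1]
4. p(f(p(0), f(p(p(0)), p(p(k(0, a))))))  →  p(f(p(0), p(p(0))))   [R3 at 1.2]
5. p(f(p(0), p(p(0))))  →  p(p(0))   [R3 at 1]

p(p(0))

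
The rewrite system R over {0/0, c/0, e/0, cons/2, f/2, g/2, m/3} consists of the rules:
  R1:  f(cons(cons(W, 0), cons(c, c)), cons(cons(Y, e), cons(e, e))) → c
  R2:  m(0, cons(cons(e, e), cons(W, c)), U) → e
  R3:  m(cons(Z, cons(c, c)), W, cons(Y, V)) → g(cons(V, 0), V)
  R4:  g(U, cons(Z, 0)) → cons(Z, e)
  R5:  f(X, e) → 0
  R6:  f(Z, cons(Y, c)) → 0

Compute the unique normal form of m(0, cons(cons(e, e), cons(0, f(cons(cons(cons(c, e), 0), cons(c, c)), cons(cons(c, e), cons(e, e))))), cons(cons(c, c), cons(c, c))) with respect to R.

1. m(0, cons(cons(e, e), cons(0, f(cons(cons(cons(c, e), 0), cons(c, c)), cons(cons(c, e), cons(e, e))))), cons(cons(c, c), cons(c, c)))  →  m(0, cons(cons(e, e), cons(0, c)), cons(cons(c, c), cons(c, c)))   [R1 at 2.2.2]
2. m(0, cons(cons(e, e), cons(0, c)), cons(cons(c, c), cons(c, c)))  →  e   [R2 at ε]

e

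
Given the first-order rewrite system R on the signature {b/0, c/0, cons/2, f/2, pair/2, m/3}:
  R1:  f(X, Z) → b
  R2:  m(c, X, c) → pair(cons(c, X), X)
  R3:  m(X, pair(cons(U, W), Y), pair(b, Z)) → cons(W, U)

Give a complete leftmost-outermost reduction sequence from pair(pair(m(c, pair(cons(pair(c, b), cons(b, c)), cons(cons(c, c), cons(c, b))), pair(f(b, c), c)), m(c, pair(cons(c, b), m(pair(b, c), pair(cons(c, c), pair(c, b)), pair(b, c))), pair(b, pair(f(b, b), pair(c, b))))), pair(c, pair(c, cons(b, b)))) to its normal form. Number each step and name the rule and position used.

pair(pair(cons(cons(b, c), pair(c, b)), cons(b, c)), pair(c, pair(c, cons(b, b))))

1. pair(pair(m(c, pair(cons(pair(c, b), cons(b, c)), cons(cons(c, c), cons(c, b))), pair(f(b, c), c)), m(c, pair(cons(c, b), m(pair(b, c), pair(cons(c, c), pair(c, b)), pair(b, c))), pair(b, pair(f(b, b), pair(c, b))))), pair(c, pair(c, cons(b, b))))  →  pair(pair(m(c, pair(cons(pair(c, b), cons(b, c)), cons(cons(c, c), cons(c, b))), pair(b, c)), m(c, pair(cons(c, b), m(pair(b, c), pair(cons(c, c), pair(c, b)), pair(b, c))), pair(b, pair(f(b, b), pair(c, b))))), pair(c, pair(c, cons(b, b))))   [R1 at 1.1.3.1]
2. pair(pair(m(c, pair(cons(pair(c, b), cons(b, c)), cons(cons(c, c), cons(c, b))), pair(b, c)), m(c, pair(cons(c, b), m(pair(b, c), pair(cons(c, c), pair(c, b)), pair(b, c))), pair(b, pair(f(b, b), pair(c, b))))), pair(c, pair(c, cons(b, b))))  →  pair(pair(cons(cons(b, c), pair(c, b)), m(c, pair(cons(c, b), m(pair(b, c), pair(cons(c, c), pair(c, b)), pair(b, c))), pair(b, pair(f(b, b), pair(c, b))))), pair(c, pair(c, cons(b, b))))   [R3 at 1.1]
3. pair(pair(cons(cons(b, c), pair(c, b)), m(c, pair(cons(c, b), m(pair(b, c), pair(cons(c, c), pair(c, b)), pair(b, c))), pair(b, pair(f(b, b), pair(c, b))))), pair(c, pair(c, cons(b, b))))  →  pair(pair(cons(cons(b, c), pair(c, b)), cons(b, c)), pair(c, pair(c, cons(b, b))))   [R3 at 1.2]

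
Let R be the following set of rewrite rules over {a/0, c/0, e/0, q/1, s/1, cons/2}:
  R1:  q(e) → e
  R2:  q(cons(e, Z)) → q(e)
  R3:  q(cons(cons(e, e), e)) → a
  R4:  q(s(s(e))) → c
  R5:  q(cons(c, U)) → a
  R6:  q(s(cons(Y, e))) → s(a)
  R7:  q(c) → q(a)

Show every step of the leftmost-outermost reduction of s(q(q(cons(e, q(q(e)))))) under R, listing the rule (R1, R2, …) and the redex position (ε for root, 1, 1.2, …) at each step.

s(e)

1. s(q(q(cons(e, q(q(e))))))  →  s(q(q(e)))   [R2 at 1.1]
2. s(q(q(e)))  →  s(q(e))   [R1 at 1.1]
3. s(q(e))  →  s(e)   [R1 at 1]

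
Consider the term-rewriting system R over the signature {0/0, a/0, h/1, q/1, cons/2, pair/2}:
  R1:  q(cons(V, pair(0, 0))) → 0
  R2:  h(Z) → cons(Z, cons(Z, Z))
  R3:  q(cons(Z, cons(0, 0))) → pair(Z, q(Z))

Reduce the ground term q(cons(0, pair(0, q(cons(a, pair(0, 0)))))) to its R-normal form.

0

1. q(cons(0, pair(0, q(cons(a, pair(0, 0))))))  →  q(cons(0, pair(0, 0)))   [R1 at 1.2.2]
2. q(cons(0, pair(0, 0)))  →  0   [R1 at ε]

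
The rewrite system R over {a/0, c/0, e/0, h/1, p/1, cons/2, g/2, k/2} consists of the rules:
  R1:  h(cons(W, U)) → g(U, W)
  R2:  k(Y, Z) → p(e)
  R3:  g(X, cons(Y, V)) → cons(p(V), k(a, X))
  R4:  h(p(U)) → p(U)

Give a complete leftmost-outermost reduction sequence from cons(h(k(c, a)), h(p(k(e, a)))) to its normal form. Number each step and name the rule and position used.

cons(p(e), p(p(e)))

1. cons(h(k(c, a)), h(p(k(e, a))))  →  cons(h(p(e)), h(p(k(e, a))))   [R2 at 1.1]
2. cons(h(p(e)), h(p(k(e, a))))  →  cons(p(e), h(p(k(e, a))))   [R4 at 1]
3. cons(p(e), h(p(k(e, a))))  →  cons(p(e), p(k(e, a)))   [R4 at 2]
4. cons(p(e), p(k(e, a)))  →  cons(p(e), p(p(e)))   [R2 at 2.1]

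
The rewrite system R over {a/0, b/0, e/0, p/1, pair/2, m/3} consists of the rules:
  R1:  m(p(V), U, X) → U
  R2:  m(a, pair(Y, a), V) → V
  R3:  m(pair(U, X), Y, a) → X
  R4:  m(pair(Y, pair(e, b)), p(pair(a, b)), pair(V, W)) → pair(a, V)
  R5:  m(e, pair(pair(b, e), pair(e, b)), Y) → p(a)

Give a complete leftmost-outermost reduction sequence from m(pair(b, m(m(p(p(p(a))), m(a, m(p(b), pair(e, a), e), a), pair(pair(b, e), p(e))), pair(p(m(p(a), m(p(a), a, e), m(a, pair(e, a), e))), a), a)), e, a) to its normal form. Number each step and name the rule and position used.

1. m(pair(b, m(m(p(p(p(a))), m(a, m(p(b), pair(e, a), e), a), pair(pair(b, e), p(e))), pair(p(m(p(a), m(p(a), a, e), m(a, pair(e, a), e))), a), a)), e, a)  →  m(m(p(p(p(a))), m(a, m(p(b), pair(e, a), e), a), pair(pair(b, e), p(e))), pair(p(m(p(a), m(p(a), a, e), m(a, pair(e, a), e))), a), a)   [R3 at ε]
2. m(m(p(p(p(a))), m(a, m(p(b), pair(e, a), e), a), pair(pair(b, e), p(e))), pair(p(m(p(a), m(p(a), a, e), m(a, pair(e, a), e))), a), a)  →  m(m(a, m(p(b), pair(e, a), e), a), pair(p(m(p(a), m(p(a), a, e), m(a, pair(e, a), e))), a), a)   [R1 at 1]
3. m(m(a, m(p(b), pair(e, a), e), a), pair(p(m(p(a), m(p(a), a, e), m(a, pair(e, a), e))), a), a)  →  m(m(a, pair(e, a), a), pair(p(m(p(a), m(p(a), a, e), m(a, pair(e, a), e))), a), a)   [R1 at 1.2]
4. m(m(a, pair(e, a), a), pair(p(m(p(a), m(p(a), a, e), m(a, pair(e, a), e))), a), a)  →  m(a, pair(p(m(p(a), m(p(a), a, e), m(a, pair(e, a), e))), a), a)   [R2 at 1]
5. m(a, pair(p(m(p(a), m(p(a), a, e), m(a, pair(e, a), e))), a), a)  →  a   [R2 at ε]

a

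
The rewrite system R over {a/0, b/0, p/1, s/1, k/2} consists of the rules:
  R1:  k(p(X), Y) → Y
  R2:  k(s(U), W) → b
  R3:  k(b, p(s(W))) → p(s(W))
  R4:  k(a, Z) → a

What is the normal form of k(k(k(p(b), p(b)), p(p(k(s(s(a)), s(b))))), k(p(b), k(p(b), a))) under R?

1. k(k(k(p(b), p(b)), p(p(k(s(s(a)), s(b))))), k(p(b), k(p(b), a)))  →  k(k(p(b), p(p(k(s(s(a)), s(b))))), k(p(b), k(p(b), a)))   [R1 at 1.1]
2. k(k(p(b), p(p(k(s(s(a)), s(b))))), k(p(b), k(p(b), a)))  →  k(p(p(k(s(s(a)), s(b)))), k(p(b), k(p(b), a)))   [R1 at 1]
3. k(p(p(k(s(s(a)), s(b)))), k(p(b), k(p(b), a)))  →  k(p(b), k(p(b), a))   [R1 at ε]
4. k(p(b), k(p(b), a))  →  k(p(b), a)   [R1 at ε]
5. k(p(b), a)  →  a   [R1 at ε]

a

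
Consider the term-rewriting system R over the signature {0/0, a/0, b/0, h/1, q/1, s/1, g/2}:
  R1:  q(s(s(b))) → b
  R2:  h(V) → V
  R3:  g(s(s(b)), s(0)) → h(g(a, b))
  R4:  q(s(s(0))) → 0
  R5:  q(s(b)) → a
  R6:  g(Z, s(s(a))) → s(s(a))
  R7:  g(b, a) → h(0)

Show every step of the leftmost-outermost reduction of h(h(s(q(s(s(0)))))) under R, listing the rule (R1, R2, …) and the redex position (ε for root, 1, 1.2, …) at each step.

s(0)

1. h(h(s(q(s(s(0))))))  →  h(s(q(s(s(0)))))   [R2 at ε]
2. h(s(q(s(s(0)))))  →  s(q(s(s(0))))   [R2 at ε]
3. s(q(s(s(0))))  →  s(0)   [R4 at 1]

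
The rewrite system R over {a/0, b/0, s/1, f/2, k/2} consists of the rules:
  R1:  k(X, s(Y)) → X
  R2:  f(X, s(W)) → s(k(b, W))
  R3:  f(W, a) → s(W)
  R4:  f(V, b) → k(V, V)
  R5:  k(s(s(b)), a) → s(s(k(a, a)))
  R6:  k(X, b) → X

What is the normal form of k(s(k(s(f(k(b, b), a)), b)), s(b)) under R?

s(s(s(b)))

1. k(s(k(s(f(k(b, b), a)), b)), s(b))  →  s(k(s(f(k(b, b), a)), b))   [R1 at ε]
2. s(k(s(f(k(b, b), a)), b))  →  s(s(f(k(b, b), a)))   [R6 at 1]
3. s(s(f(k(b, b), a)))  →  s(s(s(k(b, b))))   [R3 at 1.1]
4. s(s(s(k(b, b))))  →  s(s(s(b)))   [R6 at 1.1.1]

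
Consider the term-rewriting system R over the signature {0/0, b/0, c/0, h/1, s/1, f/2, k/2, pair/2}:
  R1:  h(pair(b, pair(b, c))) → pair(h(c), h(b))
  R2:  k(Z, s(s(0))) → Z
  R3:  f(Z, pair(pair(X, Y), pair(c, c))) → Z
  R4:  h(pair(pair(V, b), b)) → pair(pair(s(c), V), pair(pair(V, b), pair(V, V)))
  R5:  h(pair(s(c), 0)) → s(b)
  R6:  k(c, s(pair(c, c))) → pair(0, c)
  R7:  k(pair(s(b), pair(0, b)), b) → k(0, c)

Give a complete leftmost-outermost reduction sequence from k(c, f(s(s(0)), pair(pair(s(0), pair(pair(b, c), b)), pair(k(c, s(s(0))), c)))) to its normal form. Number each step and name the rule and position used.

c

1. k(c, f(s(s(0)), pair(pair(s(0), pair(pair(b, c), b)), pair(k(c, s(s(0))), c))))  →  k(c, f(s(s(0)), pair(pair(s(0), pair(pair(b, c), b)), pair(c, c))))   [R2 at 2.2.2.1]
2. k(c, f(s(s(0)), pair(pair(s(0), pair(pair(b, c), b)), pair(c, c))))  →  k(c, s(s(0)))   [R3 at 2]
3. k(c, s(s(0)))  →  c   [R2 at ε]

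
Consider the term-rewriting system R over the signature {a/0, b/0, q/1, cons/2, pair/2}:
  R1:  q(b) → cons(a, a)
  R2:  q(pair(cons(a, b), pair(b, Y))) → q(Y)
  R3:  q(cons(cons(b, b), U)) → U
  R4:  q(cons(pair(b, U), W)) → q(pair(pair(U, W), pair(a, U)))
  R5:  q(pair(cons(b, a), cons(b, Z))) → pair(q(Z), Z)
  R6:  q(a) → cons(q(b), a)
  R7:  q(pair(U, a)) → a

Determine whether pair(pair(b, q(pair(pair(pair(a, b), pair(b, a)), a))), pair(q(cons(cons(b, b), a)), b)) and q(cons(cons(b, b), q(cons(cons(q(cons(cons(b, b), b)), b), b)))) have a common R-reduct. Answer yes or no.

no — NF(t₁) = pair(pair(b, a), pair(a, b)), NF(t₂) = b

Reduce t₁ = pair(pair(b, q(pair(pair(pair(a, b), pair(b, a)), a))), pair(q(cons(cons(b, b), a)), b)):
1. pair(pair(b, q(pair(pair(pair(a, b), pair(b, a)), a))), pair(q(cons(cons(b, b), a)), b))  →  pair(pair(b, a), pair(q(cons(cons(b, b), a)), b))   [R7 at 1.2]
2. pair(pair(b, a), pair(q(cons(cons(b, b), a)), b))  →  pair(pair(b, a), pair(a, b))   [R3 at 2.1]

Reduce t₂ = q(cons(cons(b, b), q(cons(cons(q(cons(cons(b, b), b)), b), b)))):
1. q(cons(cons(b, b), q(cons(cons(q(cons(cons(b, b), b)), b), b))))  →  q(cons(cons(q(cons(cons(b, b), b)), b), b))   [R3 at ε]
2. q(cons(cons(q(cons(cons(b, b), b)), b), b))  →  q(cons(cons(b, b), b))   [R3 at 1.1.1]
3. q(cons(cons(b, b), b))  →  b   [R3 at ε]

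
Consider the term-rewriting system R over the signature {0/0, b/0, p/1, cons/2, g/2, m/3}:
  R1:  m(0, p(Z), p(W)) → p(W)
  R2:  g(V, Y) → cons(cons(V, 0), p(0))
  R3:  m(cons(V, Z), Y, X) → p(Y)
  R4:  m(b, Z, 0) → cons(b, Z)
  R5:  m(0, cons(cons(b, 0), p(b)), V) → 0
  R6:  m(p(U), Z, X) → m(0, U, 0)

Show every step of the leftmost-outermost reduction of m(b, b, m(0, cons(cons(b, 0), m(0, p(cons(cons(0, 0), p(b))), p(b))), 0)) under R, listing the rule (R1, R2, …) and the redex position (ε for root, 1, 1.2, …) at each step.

1. m(b, b, m(0, cons(cons(b, 0), m(0, p(cons(cons(0, 0), p(b))), p(b))), 0))  →  m(b, b, m(0, cons(cons(b, 0), p(b)), 0))   [R1 at 3.2.2]
2. m(b, b, m(0, cons(cons(b, 0), p(b)), 0))  →  m(b, b, 0)   [R5 at 3]
3. m(b, b, 0)  →  cons(b, b)   [R4 at ε]

cons(b, b)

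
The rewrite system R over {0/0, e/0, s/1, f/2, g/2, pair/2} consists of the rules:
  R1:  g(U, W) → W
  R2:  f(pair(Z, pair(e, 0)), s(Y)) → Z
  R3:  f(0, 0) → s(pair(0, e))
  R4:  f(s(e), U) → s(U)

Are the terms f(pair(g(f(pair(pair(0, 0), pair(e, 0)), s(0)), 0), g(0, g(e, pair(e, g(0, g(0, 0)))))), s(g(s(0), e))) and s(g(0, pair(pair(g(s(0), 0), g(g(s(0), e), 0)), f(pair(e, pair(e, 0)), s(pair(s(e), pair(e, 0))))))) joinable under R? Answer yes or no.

no — NF(t₁) = 0, NF(t₂) = s(pair(pair(0, 0), e))

Reduce t₁ = f(pair(g(f(pair(pair(0, 0), pair(e, 0)), s(0)), 0), g(0, g(e, pair(e, g(0, g(0, 0)))))), s(g(s(0), e))):
1. f(pair(g(f(pair(pair(0, 0), pair(e, 0)), s(0)), 0), g(0, g(e, pair(e, g(0, g(0, 0)))))), s(g(s(0), e)))  →  f(pair(0, g(0, g(e, pair(e, g(0, g(0, 0)))))), s(g(s(0), e)))   [R1 at 1.1]
2. f(pair(0, g(0, g(e, pair(e, g(0, g(0, 0)))))), s(g(s(0), e)))  →  f(pair(0, g(e, pair(e, g(0, g(0, 0))))), s(g(s(0), e)))   [R1 at 1.2]
3. f(pair(0, g(e, pair(e, g(0, g(0, 0))))), s(g(s(0), e)))  →  f(pair(0, pair(e, g(0, g(0, 0)))), s(g(s(0), e)))   [R1 at 1.2]
4. f(pair(0, pair(e, g(0, g(0, 0)))), s(g(s(0), e)))  →  f(pair(0, pair(e, g(0, 0))), s(g(s(0), e)))   [R1 at 1.2.2]
5. f(pair(0, pair(e, g(0, 0))), s(g(s(0), e)))  →  f(pair(0, pair(e, 0)), s(g(s(0), e)))   [R1 at 1.2.2]
6. f(pair(0, pair(e, 0)), s(g(s(0), e)))  →  0   [R2 at ε]

Reduce t₂ = s(g(0, pair(pair(g(s(0), 0), g(g(s(0), e), 0)), f(pair(e, pair(e, 0)), s(pair(s(e), pair(e, 0))))))):
1. s(g(0, pair(pair(g(s(0), 0), g(g(s(0), e), 0)), f(pair(e, pair(e, 0)), s(pair(s(e), pair(e, 0)))))))  →  s(pair(pair(g(s(0), 0), g(g(s(0), e), 0)), f(pair(e, pair(e, 0)), s(pair(s(e), pair(e, 0))))))   [R1 at 1]
2. s(pair(pair(g(s(0), 0), g(g(s(0), e), 0)), f(pair(e, pair(e, 0)), s(pair(s(e), pair(e, 0))))))  →  s(pair(pair(0, g(g(s(0), e), 0)), f(pair(e, pair(e, 0)), s(pair(s(e), pair(e, 0))))))   [R1 at 1.1.1]
3. s(pair(pair(0, g(g(s(0), e), 0)), f(pair(e, pair(e, 0)), s(pair(s(e), pair(e, 0))))))  →  s(pair(pair(0, 0), f(pair(e, pair(e, 0)), s(pair(s(e), pair(e, 0))))))   [R1 at 1.1.2]
4. s(pair(pair(0, 0), f(pair(e, pair(e, 0)), s(pair(s(e), pair(e, 0))))))  →  s(pair(pair(0, 0), e))   [R2 at 1.2]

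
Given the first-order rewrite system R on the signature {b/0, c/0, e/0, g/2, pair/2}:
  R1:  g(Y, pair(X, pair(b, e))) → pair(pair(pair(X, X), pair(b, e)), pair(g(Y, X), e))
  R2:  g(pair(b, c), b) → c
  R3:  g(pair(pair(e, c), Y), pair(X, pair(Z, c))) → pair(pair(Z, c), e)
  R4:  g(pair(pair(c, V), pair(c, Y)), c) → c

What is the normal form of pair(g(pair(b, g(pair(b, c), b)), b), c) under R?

pair(c, c)

1. pair(g(pair(b, g(pair(b, c), b)), b), c)  →  pair(g(pair(b, c), b), c)   [R2 at 1.1.2]
2. pair(g(pair(b, c), b), c)  →  pair(c, c)   [R2 at 1]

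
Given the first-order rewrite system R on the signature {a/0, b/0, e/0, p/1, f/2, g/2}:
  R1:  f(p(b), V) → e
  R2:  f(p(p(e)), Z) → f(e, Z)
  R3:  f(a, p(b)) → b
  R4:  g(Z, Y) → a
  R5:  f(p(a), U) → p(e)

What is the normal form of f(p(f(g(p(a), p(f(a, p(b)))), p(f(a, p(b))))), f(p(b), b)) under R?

1. f(p(f(g(p(a), p(f(a, p(b)))), p(f(a, p(b))))), f(p(b), b))  →  f(p(f(a, p(f(a, p(b))))), f(p(b), b))   [R4 at 1.1.1]
2. f(p(f(a, p(f(a, p(b))))), f(p(b), b))  →  f(p(f(a, p(b))), f(p(b), b))   [R3 at 1.1.2.1]
3. f(p(f(a, p(b))), f(p(b), b))  →  f(p(b), f(p(b), b))   [R3 at 1.1]
4. f(p(b), f(p(b), b))  →  e   [R1 at ε]

e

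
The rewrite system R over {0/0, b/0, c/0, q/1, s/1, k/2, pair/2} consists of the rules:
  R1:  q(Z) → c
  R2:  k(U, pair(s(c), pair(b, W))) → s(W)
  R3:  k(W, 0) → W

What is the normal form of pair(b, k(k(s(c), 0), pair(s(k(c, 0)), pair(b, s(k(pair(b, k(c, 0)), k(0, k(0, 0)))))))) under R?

pair(b, s(s(pair(b, c))))

1. pair(b, k(k(s(c), 0), pair(s(k(c, 0)), pair(b, s(k(pair(b, k(c, 0)), k(0, k(0, 0))))))))  →  pair(b, k(s(c), pair(s(k(c, 0)), pair(b, s(k(pair(b, k(c, 0)), k(0, k(0, 0))))))))   [R3 at 2.1]
2. pair(b, k(s(c), pair(s(k(c, 0)), pair(b, s(k(pair(b, k(c, 0)), k(0, k(0, 0))))))))  →  pair(b, k(s(c), pair(s(c), pair(b, s(k(pair(b, k(c, 0)), k(0, k(0, 0))))))))   [R3 at 2.2.1.1]
3. pair(b, k(s(c), pair(s(c), pair(b, s(k(pair(b, k(c, 0)), k(0, k(0, 0))))))))  →  pair(b, s(s(k(pair(b, k(c, 0)), k(0, k(0, 0))))))   [R2 at 2]
4. pair(b, s(s(k(pair(b, k(c, 0)), k(0, k(0, 0))))))  →  pair(b, s(s(k(pair(b, c), k(0, k(0, 0))))))   [R3 at 2.1.1.1.2]
5. pair(b, s(s(k(pair(b, c), k(0, k(0, 0))))))  →  pair(b, s(s(k(pair(b, c), k(0, 0)))))   [R3 at 2.1.1.2.2]
6. pair(b, s(s(k(pair(b, c), k(0, 0)))))  →  pair(b, s(s(k(pair(b, c), 0))))   [R3 at 2.1.1.2]
7. pair(b, s(s(k(pair(b, c), 0))))  →  pair(b, s(s(pair(b, c))))   [R3 at 2.1.1]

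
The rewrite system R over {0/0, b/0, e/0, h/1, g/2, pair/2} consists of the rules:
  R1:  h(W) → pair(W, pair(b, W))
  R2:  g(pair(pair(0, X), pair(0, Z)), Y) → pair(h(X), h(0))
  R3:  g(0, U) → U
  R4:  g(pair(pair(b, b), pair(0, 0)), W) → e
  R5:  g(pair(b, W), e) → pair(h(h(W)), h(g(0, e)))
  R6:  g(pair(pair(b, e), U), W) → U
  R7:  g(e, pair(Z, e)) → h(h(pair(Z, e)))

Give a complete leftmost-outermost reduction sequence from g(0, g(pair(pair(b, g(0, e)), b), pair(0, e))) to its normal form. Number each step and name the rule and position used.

b

1. g(0, g(pair(pair(b, g(0, e)), b), pair(0, e)))  →  g(pair(pair(b, g(0, e)), b), pair(0, e))   [R3 at ε]
2. g(pair(pair(b, g(0, e)), b), pair(0, e))  →  g(pair(pair(b, e), b), pair(0, e))   [R3 at 1.1.2]
3. g(pair(pair(b, e), b), pair(0, e))  →  b   [R6 at ε]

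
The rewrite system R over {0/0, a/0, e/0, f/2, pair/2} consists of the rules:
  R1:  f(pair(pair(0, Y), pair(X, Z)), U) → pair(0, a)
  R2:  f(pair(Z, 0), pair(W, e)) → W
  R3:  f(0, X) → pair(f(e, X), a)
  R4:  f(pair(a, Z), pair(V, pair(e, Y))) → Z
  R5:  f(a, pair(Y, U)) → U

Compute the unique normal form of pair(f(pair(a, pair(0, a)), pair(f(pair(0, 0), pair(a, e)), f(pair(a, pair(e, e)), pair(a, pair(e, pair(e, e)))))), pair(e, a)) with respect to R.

1. pair(f(pair(a, pair(0, a)), pair(f(pair(0, 0), pair(a, e)), f(pair(a, pair(e, e)), pair(a, pair(e, pair(e, e)))))), pair(e, a))  →  pair(f(pair(a, pair(0, a)), pair(a, f(pair(a, pair(e, e)), pair(a, pair(e, pair(e, e)))))), pair(e, a))   [R2 at 1.2.1]
2. pair(f(pair(a, pair(0, a)), pair(a, f(pair(a, pair(e, e)), pair(a, pair(e, pair(e, e)))))), pair(e, a))  →  pair(f(pair(a, pair(0, a)), pair(a, pair(e, e))), pair(e, a))   [R4 at 1.2.2]
3. pair(f(pair(a, pair(0, a)), pair(a, pair(e, e))), pair(e, a))  →  pair(pair(0, a), pair(e, a))   [R4 at 1]

pair(pair(0, a), pair(e, a))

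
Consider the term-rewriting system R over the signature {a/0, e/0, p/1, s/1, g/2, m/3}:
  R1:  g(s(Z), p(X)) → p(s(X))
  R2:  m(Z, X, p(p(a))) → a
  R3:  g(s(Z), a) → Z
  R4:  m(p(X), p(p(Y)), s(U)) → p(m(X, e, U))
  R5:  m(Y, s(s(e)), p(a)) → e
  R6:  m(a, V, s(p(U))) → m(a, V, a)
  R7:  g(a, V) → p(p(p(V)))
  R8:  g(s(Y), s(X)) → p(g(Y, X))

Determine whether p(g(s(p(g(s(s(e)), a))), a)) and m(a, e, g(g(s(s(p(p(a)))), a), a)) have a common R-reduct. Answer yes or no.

no — NF(t₁) = p(p(s(e))), NF(t₂) = a

Reduce t₁ = p(g(s(p(g(s(s(e)), a))), a)):
1. p(g(s(p(g(s(s(e)), a))), a))  →  p(p(g(s(s(e)), a)))   [R3 at 1]
2. p(p(g(s(s(e)), a)))  →  p(p(s(e)))   [R3 at 1.1]

Reduce t₂ = m(a, e, g(g(s(s(p(p(a)))), a), a)):
1. m(a, e, g(g(s(s(p(p(a)))), a), a))  →  m(a, e, g(s(p(p(a))), a))   [R3 at 3.1]
2. m(a, e, g(s(p(p(a))), a))  →  m(a, e, p(p(a)))   [R3 at 3]
3. m(a, e, p(p(a)))  →  a   [R2 at ε]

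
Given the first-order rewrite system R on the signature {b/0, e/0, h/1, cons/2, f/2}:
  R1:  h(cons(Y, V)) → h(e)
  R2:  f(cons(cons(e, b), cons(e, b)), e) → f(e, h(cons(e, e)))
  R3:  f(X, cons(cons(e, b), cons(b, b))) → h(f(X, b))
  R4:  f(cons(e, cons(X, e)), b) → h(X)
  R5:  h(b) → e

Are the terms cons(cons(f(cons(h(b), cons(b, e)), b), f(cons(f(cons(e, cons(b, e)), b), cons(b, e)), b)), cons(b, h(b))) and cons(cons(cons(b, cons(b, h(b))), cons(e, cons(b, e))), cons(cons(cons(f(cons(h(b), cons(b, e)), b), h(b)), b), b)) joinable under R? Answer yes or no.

Reduce t₁ = cons(cons(f(cons(h(b), cons(b, e)), b), f(cons(f(cons(e, cons(b, e)), b), cons(b, e)), b)), cons(b, h(b))):
1. cons(cons(f(cons(h(b), cons(b, e)), b), f(cons(f(cons(e, cons(b, e)), b), cons(b, e)), b)), cons(b, h(b)))  →  cons(cons(f(cons(e, cons(b, e)), b), f(cons(f(cons(e, cons(b, e)), b), cons(b, e)), b)), cons(b, h(b)))   [R5 at 1.1.1.1]
2. cons(cons(f(cons(e, cons(b, e)), b), f(cons(f(cons(e, cons(b, e)), b), cons(b, e)), b)), cons(b, h(b)))  →  cons(cons(h(b), f(cons(f(cons(e, cons(b, e)), b), cons(b, e)), b)), cons(b, h(b)))   [R4 at 1.1]
3. cons(cons(h(b), f(cons(f(cons(e, cons(b, e)), b), cons(b, e)), b)), cons(b, h(b)))  →  cons(cons(e, f(cons(f(cons(e, cons(b, e)), b), cons(b, e)), b)), cons(b, h(b)))   [R5 at 1.1]
4. cons(cons(e, f(cons(f(cons(e, cons(b, e)), b), cons(b, e)), b)), cons(b, h(b)))  →  cons(cons(e, f(cons(h(b), cons(b, e)), b)), cons(b, h(b)))   [R4 at 1.2.1.1]
5. cons(cons(e, f(cons(h(b), cons(b, e)), b)), cons(b, h(b)))  →  cons(cons(e, f(cons(e, cons(b, e)), b)), cons(b, h(b)))   [R5 at 1.2.1.1]
6. cons(cons(e, f(cons(e, cons(b, e)), b)), cons(b, h(b)))  →  cons(cons(e, h(b)), cons(b, h(b)))   [R4 at 1.2]
7. cons(cons(e, h(b)), cons(b, h(b)))  →  cons(cons(e, e), cons(b, h(b)))   [R5 at 1.2]
8. cons(cons(e, e), cons(b, h(b)))  →  cons(cons(e, e), cons(b, e))   [R5 at 2.2]

Reduce t₂ = cons(cons(cons(b, cons(b, h(b))), cons(e, cons(b, e))), cons(cons(cons(f(cons(h(b), cons(b, e)), b), h(b)), b), b)):
1. cons(cons(cons(b, cons(b, h(b))), cons(e, cons(b, e))), cons(cons(cons(f(cons(h(b), cons(b, e)), b), h(b)), b), b))  →  cons(cons(cons(b, cons(b, e)), cons(e, cons(b, e))), cons(cons(cons(f(cons(h(b), cons(b, e)), b), h(b)), b), b))   [R5 at 1.1.2.2]
2. cons(cons(cons(b, cons(b, e)), cons(e, cons(b, e))), cons(cons(cons(f(cons(h(b), cons(b, e)), b), h(b)), b), b))  →  cons(cons(cons(b, cons(b, e)), cons(e, cons(b, e))), cons(cons(cons(f(cons(e, cons(b, e)), b), h(b)), b), b))   [R5 at 2.1.1.1.1.1]
3. cons(cons(cons(b, cons(b, e)), cons(e, cons(b, e))), cons(cons(cons(f(cons(e, cons(b, e)), b), h(b)), b), b))  →  cons(cons(cons(b, cons(b, e)), cons(e, cons(b, e))), cons(cons(cons(h(b), h(b)), b), b))   [R4 at 2.1.1.1]
4. cons(cons(cons(b, cons(b, e)), cons(e, cons(b, e))), cons(cons(cons(h(b), h(b)), b), b))  →  cons(cons(cons(b, cons(b, e)), cons(e, cons(b, e))), cons(cons(cons(e, h(b)), b), b))   [R5 at 2.1.1.1]
5. cons(cons(cons(b, cons(b, e)), cons(e, cons(b, e))), cons(cons(cons(e, h(b)), b), b))  →  cons(cons(cons(b, cons(b, e)), cons(e, cons(b, e))), cons(cons(cons(e, e), b), b))   [R5 at 2.1.1.2]

no — NF(t₁) = cons(cons(e, e), cons(b, e)), NF(t₂) = cons(cons(cons(b, cons(b, e)), cons(e, cons(b, e))), cons(cons(cons(e, e), b), b))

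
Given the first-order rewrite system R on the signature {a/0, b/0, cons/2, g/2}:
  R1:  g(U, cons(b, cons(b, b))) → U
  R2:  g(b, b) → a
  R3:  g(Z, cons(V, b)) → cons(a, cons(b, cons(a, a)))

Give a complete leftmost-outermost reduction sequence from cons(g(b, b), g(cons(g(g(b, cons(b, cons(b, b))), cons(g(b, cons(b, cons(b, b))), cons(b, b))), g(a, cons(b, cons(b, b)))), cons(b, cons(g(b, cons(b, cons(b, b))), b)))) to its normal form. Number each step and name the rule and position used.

1. cons(g(b, b), g(cons(g(g(b, cons(b, cons(b, b))), cons(g(b, cons(b, cons(b, b))), cons(b, b))), g(a, cons(b, cons(b, b)))), cons(b, cons(g(b, cons(b, cons(b, b))), b))))  →  cons(a, g(cons(g(g(b, cons(b, cons(b, b))), cons(g(b, cons(b, cons(b, b))), cons(b, b))), g(a, cons(b, cons(b, b)))), cons(b, cons(g(b, cons(b, cons(b, b))), b))))   [R2 at 1]
2. cons(a, g(cons(g(g(b, cons(b, cons(b, b))), cons(g(b, cons(b, cons(b, b))), cons(b, b))), g(a, cons(b, cons(b, b)))), cons(b, cons(g(b, cons(b, cons(b, b))), b))))  →  cons(a, g(cons(g(b, cons(g(b, cons(b, cons(b, b))), cons(b, b))), g(a, cons(b, cons(b, b)))), cons(b, cons(g(b, cons(b, cons(b, b))), b))))   [R1 at 2.1.1.1]
3. cons(a, g(cons(g(b, cons(g(b, cons(b, cons(b, b))), cons(b, b))), g(a, cons(b, cons(b, b)))), cons(b, cons(g(b, cons(b, cons(b, b))), b))))  →  cons(a, g(cons(g(b, cons(b, cons(b, b))), g(a, cons(b, cons(b, b)))), cons(b, cons(g(b, cons(b, cons(b, b))), b))))   [R1 at 2.1.1.2.1]
4. cons(a, g(cons(g(b, cons(b, cons(b, b))), g(a, cons(b, cons(b, b)))), cons(b, cons(g(b, cons(b, cons(b, b))), b))))  →  cons(a, g(cons(b, g(a, cons(b, cons(b, b)))), cons(b, cons(g(b, cons(b, cons(b, b))), b))))   [R1 at 2.1.1]
5. cons(a, g(cons(b, g(a, cons(b, cons(b, b)))), cons(b, cons(g(b, cons(b, cons(b, b))), b))))  →  cons(a, g(cons(b, a), cons(b, cons(g(b, cons(b, cons(b, b))), b))))   [R1 at 2.1.2]
6. cons(a, g(cons(b, a), cons(b, cons(g(b, cons(b, cons(b, b))), b))))  →  cons(a, g(cons(b, a), cons(b, cons(b, b))))   [R1 at 2.2.2.1]
7. cons(a, g(cons(b, a), cons(b, cons(b, b))))  →  cons(a, cons(b, a))   [R1 at 2]

cons(a, cons(b, a))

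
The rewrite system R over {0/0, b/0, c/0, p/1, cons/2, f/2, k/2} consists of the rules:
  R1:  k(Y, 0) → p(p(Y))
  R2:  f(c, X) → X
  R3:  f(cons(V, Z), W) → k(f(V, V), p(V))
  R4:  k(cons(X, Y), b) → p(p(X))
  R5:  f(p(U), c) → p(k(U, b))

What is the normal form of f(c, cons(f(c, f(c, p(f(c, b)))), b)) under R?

1. f(c, cons(f(c, f(c, p(f(c, b)))), b))  →  cons(f(c, f(c, p(f(c, b)))), b)   [R2 at ε]
2. cons(f(c, f(c, p(f(c, b)))), b)  →  cons(f(c, p(f(c, b))), b)   [R2 at 1]
3. cons(f(c, p(f(c, b))), b)  →  cons(p(f(c, b)), b)   [R2 at 1]
4. cons(p(f(c, b)), b)  →  cons(p(b), b)   [R2 at 1.1]

cons(p(b), b)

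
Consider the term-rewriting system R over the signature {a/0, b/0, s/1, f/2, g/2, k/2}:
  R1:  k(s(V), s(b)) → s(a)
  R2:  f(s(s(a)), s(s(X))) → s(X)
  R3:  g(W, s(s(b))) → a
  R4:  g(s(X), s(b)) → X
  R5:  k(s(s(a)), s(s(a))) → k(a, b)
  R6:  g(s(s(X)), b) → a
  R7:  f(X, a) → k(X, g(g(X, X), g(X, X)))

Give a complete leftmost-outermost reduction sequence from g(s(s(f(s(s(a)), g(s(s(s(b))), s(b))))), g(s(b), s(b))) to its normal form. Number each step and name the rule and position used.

1. g(s(s(f(s(s(a)), g(s(s(s(b))), s(b))))), g(s(b), s(b)))  →  g(s(s(f(s(s(a)), s(s(b))))), g(s(b), s(b)))   [R4 at 1.1.1.2]
2. g(s(s(f(s(s(a)), s(s(b))))), g(s(b), s(b)))  →  g(s(s(s(b))), g(s(b), s(b)))   [R2 at 1.1.1]
3. g(s(s(s(b))), g(s(b), s(b)))  →  g(s(s(s(b))), b)   [R4 at 2]
4. g(s(s(s(b))), b)  →  a   [R6 at ε]

a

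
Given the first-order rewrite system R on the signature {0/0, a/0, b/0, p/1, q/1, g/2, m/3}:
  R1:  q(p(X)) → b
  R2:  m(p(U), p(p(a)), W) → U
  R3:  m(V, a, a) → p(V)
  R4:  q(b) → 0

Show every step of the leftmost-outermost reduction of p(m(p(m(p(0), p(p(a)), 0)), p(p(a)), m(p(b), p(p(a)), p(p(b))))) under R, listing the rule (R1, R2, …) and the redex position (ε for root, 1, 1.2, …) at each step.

p(0)

1. p(m(p(m(p(0), p(p(a)), 0)), p(p(a)), m(p(b), p(p(a)), p(p(b)))))  →  p(m(p(0), p(p(a)), 0))   [R2 at 1]
2. p(m(p(0), p(p(a)), 0))  →  p(0)   [R2 at 1]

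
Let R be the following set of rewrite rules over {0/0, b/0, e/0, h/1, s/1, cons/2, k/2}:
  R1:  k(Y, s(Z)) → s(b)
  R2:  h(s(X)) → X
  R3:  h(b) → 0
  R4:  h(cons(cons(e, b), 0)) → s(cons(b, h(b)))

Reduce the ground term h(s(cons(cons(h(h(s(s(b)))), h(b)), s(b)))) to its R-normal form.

1. h(s(cons(cons(h(h(s(s(b)))), h(b)), s(b))))  →  cons(cons(h(h(s(s(b)))), h(b)), s(b))   [R2 at ε]
2. cons(cons(h(h(s(s(b)))), h(b)), s(b))  →  cons(cons(h(s(b)), h(b)), s(b))   [R2 at 1.1.1]
3. cons(cons(h(s(b)), h(b)), s(b))  →  cons(cons(b, h(b)), s(b))   [R2 at 1.1]
4. cons(cons(b, h(b)), s(b))  →  cons(cons(b, 0), s(b))   [R3 at 1.2]

cons(cons(b, 0), s(b))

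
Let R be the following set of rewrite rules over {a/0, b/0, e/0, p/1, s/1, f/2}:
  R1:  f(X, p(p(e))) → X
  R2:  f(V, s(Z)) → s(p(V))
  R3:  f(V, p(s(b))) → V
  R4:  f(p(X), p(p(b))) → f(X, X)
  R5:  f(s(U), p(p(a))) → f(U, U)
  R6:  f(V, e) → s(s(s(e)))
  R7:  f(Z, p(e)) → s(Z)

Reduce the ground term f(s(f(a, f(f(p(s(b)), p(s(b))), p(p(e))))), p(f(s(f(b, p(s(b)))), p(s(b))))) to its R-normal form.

1. f(s(f(a, f(f(p(s(b)), p(s(b))), p(p(e))))), p(f(s(f(b, p(s(b)))), p(s(b)))))  →  f(s(f(a, f(p(s(b)), p(s(b))))), p(f(s(f(b, p(s(b)))), p(s(b)))))   [R1 at 1.1.2]
2. f(s(f(a, f(p(s(b)), p(s(b))))), p(f(s(f(b, p(s(b)))), p(s(b)))))  →  f(s(f(a, p(s(b)))), p(f(s(f(b, p(s(b)))), p(s(b)))))   [R3 at 1.1.2]
3. f(s(f(a, p(s(b)))), p(f(s(f(b, p(s(b)))), p(s(b)))))  →  f(s(a), p(f(s(f(b, p(s(b)))), p(s(b)))))   [R3 at 1.1]
4. f(s(a), p(f(s(f(b, p(s(b)))), p(s(b)))))  →  f(s(a), p(s(f(b, p(s(b))))))   [R3 at 2.1]
5. f(s(a), p(s(f(b, p(s(b))))))  →  f(s(a), p(s(b)))   [R3 at 2.1.1]
6. f(s(a), p(s(b)))  →  s(a)   [R3 at ε]

s(a)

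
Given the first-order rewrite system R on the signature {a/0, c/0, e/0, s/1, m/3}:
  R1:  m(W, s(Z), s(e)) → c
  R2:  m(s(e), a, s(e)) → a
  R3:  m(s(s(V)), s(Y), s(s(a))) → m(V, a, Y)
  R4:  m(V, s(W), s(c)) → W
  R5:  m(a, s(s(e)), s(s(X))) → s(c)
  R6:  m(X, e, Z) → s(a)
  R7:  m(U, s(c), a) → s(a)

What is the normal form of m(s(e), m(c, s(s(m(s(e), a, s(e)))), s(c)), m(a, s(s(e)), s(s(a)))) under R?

1. m(s(e), m(c, s(s(m(s(e), a, s(e)))), s(c)), m(a, s(s(e)), s(s(a))))  →  m(s(e), s(m(s(e), a, s(e))), m(a, s(s(e)), s(s(a))))   [R4 at 2]
2. m(s(e), s(m(s(e), a, s(e))), m(a, s(s(e)), s(s(a))))  →  m(s(e), s(a), m(a, s(s(e)), s(s(a))))   [R2 at 2.1]
3. m(s(e), s(a), m(a, s(s(e)), s(s(a))))  →  m(s(e), s(a), s(c))   [R5 at 3]
4. m(s(e), s(a), s(c))  →  a   [R4 at ε]

a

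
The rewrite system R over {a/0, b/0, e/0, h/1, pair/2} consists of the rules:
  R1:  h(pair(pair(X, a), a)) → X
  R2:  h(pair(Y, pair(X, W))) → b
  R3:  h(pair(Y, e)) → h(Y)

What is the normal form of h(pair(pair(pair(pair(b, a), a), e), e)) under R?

b

1. h(pair(pair(pair(pair(b, a), a), e), e))  →  h(pair(pair(pair(b, a), a), e))   [R3 at ε]
2. h(pair(pair(pair(b, a), a), e))  →  h(pair(pair(b, a), a))   [R3 at ε]
3. h(pair(pair(b, a), a))  →  b   [R1 at ε]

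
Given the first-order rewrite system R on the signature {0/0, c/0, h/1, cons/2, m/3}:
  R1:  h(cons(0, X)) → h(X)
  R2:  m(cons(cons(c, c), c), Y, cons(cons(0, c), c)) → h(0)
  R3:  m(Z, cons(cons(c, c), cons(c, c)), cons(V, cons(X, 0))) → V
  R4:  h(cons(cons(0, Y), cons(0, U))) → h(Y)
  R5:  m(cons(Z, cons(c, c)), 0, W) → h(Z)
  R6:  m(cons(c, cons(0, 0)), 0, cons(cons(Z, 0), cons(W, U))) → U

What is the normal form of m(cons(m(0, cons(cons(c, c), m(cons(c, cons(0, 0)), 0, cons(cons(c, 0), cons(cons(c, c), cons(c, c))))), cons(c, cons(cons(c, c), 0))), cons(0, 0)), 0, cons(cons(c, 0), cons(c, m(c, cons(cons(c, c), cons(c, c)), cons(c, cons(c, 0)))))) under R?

c

1. m(cons(m(0, cons(cons(c, c), m(cons(c, cons(0, 0)), 0, cons(cons(c, 0), cons(cons(c, c), cons(c, c))))), cons(c, cons(cons(c, c), 0))), cons(0, 0)), 0, cons(cons(c, 0), cons(c, m(c, cons(cons(c, c), cons(c, c)), cons(c, cons(c, 0))))))  →  m(cons(m(0, cons(cons(c, c), cons(c, c)), cons(c, cons(cons(c, c), 0))), cons(0, 0)), 0, cons(cons(c, 0), cons(c, m(c, cons(cons(c, c), cons(c, c)), cons(c, cons(c, 0))))))   [R6 at 1.1.2.2]
2. m(cons(m(0, cons(cons(c, c), cons(c, c)), cons(c, cons(cons(c, c), 0))), cons(0, 0)), 0, cons(cons(c, 0), cons(c, m(c, cons(cons(c, c), cons(c, c)), cons(c, cons(c, 0))))))  →  m(cons(c, cons(0, 0)), 0, cons(cons(c, 0), cons(c, m(c, cons(cons(c, c), cons(c, c)), cons(c, cons(c, 0))))))   [R3 at 1.1]
3. m(cons(c, cons(0, 0)), 0, cons(cons(c, 0), cons(c, m(c, cons(cons(c, c), cons(c, c)), cons(c, cons(c, 0))))))  →  m(c, cons(cons(c, c), cons(c, c)), cons(c, cons(c, 0)))   [R6 at ε]
4. m(c, cons(cons(c, c), cons(c, c)), cons(c, cons(c, 0)))  →  c   [R3 at ε]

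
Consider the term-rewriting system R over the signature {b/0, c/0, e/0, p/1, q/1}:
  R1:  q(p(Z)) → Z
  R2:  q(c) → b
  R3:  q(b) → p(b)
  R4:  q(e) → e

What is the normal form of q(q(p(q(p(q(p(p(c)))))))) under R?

c

1. q(q(p(q(p(q(p(p(c))))))))  →  q(q(p(q(p(p(c))))))   [R1 at 1]
2. q(q(p(q(p(p(c))))))  →  q(q(p(p(c))))   [R1 at 1]
3. q(q(p(p(c))))  →  q(p(c))   [R1 at 1]
4. q(p(c))  →  c   [R1 at ε]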